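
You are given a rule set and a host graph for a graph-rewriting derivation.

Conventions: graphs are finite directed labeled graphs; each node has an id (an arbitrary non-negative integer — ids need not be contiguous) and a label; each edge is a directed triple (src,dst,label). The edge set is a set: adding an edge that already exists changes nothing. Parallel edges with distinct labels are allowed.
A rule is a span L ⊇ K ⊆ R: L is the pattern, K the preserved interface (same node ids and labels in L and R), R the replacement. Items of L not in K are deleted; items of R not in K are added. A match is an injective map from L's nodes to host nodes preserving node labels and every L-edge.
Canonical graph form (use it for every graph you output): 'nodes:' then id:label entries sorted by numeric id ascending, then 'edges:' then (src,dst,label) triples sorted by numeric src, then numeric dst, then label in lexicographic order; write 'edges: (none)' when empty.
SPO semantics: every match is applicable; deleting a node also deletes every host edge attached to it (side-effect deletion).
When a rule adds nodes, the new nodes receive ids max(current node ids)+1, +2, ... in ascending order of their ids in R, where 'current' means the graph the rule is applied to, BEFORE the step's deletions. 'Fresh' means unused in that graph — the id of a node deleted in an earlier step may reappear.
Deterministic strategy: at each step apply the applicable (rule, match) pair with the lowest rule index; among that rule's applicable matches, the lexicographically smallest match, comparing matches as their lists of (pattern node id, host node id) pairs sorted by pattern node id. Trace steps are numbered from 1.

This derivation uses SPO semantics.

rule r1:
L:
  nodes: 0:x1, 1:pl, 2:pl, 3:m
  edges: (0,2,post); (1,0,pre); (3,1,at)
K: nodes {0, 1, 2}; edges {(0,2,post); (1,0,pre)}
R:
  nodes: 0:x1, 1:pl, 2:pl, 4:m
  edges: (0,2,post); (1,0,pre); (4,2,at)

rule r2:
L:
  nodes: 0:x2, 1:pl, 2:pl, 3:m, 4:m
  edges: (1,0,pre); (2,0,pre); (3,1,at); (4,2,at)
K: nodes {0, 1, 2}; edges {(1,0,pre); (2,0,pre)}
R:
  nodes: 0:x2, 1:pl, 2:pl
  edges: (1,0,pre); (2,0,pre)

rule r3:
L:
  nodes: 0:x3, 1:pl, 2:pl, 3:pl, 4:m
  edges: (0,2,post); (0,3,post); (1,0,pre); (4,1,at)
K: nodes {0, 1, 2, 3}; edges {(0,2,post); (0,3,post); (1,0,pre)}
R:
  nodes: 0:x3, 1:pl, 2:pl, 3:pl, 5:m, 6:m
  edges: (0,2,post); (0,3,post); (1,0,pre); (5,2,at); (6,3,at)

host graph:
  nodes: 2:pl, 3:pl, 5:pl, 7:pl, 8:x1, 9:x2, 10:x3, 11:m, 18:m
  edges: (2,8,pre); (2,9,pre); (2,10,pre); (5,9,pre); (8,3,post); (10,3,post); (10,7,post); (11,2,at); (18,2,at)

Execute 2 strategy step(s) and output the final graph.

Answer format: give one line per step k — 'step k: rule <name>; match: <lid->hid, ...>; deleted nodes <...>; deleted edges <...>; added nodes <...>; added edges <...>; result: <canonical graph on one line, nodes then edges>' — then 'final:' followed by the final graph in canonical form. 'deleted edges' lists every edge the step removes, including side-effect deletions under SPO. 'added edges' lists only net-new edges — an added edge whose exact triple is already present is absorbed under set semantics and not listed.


step 1: rule r1; match: 0->8, 1->2, 2->3, 3->11; deleted nodes 11; deleted edges (11,2,at); added nodes 19; added edges (19,3,at); result: nodes: 2:pl, 3:pl, 5:pl, 7:pl, 8:x1, 9:x2, 10:x3, 18:m, 19:m edges: (2,8,pre); (2,9,pre); (2,10,pre); (5,9,pre); (8,3,post); (10,3,post); (10,7,post); (18,2,at); (19,3,at)
step 2: rule r1; match: 0->8, 1->2, 2->3, 3->18; deleted nodes 18; deleted edges (18,2,at); added nodes 20; added edges (20,3,at); result: nodes: 2:pl, 3:pl, 5:pl, 7:pl, 8:x1, 9:x2, 10:x3, 19:m, 20:m edges: (2,8,pre); (2,9,pre); (2,10,pre); (5,9,pre); (8,3,post); (10,3,post); (10,7,post); (19,3,at); (20,3,at)
final:
nodes: 2:pl, 3:pl, 5:pl, 7:pl, 8:x1, 9:x2, 10:x3, 19:m, 20:m
edges: (2,8,pre); (2,9,pre); (2,10,pre); (5,9,pre); (8,3,post); (10,3,post); (10,7,post); (19,3,at); (20,3,at)


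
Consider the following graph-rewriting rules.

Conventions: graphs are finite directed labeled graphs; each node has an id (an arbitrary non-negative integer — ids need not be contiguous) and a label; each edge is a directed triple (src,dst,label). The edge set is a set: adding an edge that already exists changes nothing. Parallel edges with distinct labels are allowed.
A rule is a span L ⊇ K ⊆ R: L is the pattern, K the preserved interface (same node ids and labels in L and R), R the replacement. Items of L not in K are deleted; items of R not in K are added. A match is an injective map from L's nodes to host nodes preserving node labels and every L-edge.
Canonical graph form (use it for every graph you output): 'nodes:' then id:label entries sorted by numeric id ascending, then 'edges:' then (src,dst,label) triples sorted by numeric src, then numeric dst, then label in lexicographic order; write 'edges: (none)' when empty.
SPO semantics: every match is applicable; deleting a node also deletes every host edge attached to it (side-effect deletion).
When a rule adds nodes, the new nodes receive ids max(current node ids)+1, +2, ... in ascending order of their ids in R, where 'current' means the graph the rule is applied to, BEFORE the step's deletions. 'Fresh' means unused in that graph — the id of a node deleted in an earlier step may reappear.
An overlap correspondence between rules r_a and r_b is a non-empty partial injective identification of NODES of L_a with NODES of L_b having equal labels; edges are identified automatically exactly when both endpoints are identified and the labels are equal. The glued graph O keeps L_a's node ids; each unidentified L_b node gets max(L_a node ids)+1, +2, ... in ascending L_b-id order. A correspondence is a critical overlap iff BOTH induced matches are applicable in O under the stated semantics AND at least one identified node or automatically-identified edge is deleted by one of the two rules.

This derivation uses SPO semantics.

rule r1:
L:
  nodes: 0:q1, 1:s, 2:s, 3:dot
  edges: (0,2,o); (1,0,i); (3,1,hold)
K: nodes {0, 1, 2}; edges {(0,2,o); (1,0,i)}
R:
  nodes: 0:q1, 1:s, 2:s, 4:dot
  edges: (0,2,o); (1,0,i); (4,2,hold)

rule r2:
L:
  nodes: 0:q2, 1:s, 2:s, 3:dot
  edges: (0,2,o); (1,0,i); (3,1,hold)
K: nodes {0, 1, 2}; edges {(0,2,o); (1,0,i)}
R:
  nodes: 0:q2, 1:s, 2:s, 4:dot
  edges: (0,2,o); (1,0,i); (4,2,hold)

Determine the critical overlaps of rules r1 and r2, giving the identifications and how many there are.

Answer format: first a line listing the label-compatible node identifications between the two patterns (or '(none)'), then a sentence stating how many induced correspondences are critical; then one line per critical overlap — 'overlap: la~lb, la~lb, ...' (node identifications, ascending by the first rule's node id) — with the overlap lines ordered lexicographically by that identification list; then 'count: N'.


label-compatible node identifications between L(r1) and L(r2): 1~1, 1~2, 2~1, 2~2, 3~3
7 of the induced correspondences are critical overlaps of r1 and r2.
overlap: 1~1, 2~2, 3~3
overlap: 1~1, 3~3
overlap: 1~2, 2~1, 3~3
overlap: 1~2, 3~3
overlap: 2~1, 3~3
overlap: 2~2, 3~3
overlap: 3~3
count: 7


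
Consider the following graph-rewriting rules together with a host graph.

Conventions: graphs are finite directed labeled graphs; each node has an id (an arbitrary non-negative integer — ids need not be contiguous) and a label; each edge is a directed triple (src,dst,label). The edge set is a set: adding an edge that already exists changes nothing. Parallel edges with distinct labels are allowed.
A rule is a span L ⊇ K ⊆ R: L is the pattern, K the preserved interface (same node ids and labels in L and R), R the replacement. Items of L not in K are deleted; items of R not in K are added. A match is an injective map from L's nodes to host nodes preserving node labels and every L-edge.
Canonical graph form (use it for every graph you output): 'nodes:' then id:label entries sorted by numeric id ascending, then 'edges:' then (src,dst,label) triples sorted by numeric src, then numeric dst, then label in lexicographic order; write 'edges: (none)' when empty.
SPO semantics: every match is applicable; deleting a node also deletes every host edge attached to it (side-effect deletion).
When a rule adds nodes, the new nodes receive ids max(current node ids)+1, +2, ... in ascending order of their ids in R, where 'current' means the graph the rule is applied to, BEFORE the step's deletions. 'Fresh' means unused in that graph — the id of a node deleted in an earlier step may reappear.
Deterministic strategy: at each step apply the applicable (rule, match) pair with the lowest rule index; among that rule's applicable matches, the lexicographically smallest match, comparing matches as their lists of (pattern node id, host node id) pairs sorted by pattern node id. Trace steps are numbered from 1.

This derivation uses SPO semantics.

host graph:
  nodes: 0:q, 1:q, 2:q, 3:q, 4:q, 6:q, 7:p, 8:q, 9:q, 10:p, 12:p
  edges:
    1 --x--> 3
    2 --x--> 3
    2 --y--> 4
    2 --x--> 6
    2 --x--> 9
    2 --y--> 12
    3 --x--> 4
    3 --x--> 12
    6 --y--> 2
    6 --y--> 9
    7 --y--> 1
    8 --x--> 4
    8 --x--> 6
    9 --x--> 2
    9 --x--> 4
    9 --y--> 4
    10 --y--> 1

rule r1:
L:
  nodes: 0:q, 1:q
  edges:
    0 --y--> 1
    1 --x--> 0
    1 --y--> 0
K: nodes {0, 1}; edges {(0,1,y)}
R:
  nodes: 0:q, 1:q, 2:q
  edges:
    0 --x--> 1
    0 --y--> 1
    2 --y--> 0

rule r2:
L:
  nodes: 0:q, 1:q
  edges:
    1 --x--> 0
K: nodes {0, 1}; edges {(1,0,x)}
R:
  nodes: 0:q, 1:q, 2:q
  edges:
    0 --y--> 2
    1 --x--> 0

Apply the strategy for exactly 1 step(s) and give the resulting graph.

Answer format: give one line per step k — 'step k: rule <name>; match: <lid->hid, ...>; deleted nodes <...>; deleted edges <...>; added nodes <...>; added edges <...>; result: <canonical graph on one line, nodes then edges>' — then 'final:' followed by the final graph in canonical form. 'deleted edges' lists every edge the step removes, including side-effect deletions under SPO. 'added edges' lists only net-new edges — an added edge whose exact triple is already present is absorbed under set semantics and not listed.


step 1: rule r2; match: 0->2, 1->9; deleted nodes (none); deleted edges (none); added nodes 13; added edges (2,13,y); result: nodes: 0:q, 1:q, 2:q, 3:q, 4:q, 6:q, 7:p, 8:q, 9:q, 10:p, 12:p, 13:q edges: (1,3,x); (2,3,x); (2,4,y); (2,6,x); (2,9,x); (2,12,y); (2,13,y); (3,4,x); (3,12,x); (6,2,y); (6,9,y); (7,1,y); (8,4,x); (8,6,x); (9,2,x); (9,4,x); (9,4,y); (10,1,y)
final:
nodes: 0:q, 1:q, 2:q, 3:q, 4:q, 6:q, 7:p, 8:q, 9:q, 10:p, 12:p, 13:q
edges: (1,3,x); (2,3,x); (2,4,y); (2,6,x); (2,9,x); (2,12,y); (2,13,y); (3,4,x); (3,12,x); (6,2,y); (6,9,y); (7,1,y); (8,4,x); (8,6,x); (9,2,x); (9,4,x); (9,4,y); (10,1,y)


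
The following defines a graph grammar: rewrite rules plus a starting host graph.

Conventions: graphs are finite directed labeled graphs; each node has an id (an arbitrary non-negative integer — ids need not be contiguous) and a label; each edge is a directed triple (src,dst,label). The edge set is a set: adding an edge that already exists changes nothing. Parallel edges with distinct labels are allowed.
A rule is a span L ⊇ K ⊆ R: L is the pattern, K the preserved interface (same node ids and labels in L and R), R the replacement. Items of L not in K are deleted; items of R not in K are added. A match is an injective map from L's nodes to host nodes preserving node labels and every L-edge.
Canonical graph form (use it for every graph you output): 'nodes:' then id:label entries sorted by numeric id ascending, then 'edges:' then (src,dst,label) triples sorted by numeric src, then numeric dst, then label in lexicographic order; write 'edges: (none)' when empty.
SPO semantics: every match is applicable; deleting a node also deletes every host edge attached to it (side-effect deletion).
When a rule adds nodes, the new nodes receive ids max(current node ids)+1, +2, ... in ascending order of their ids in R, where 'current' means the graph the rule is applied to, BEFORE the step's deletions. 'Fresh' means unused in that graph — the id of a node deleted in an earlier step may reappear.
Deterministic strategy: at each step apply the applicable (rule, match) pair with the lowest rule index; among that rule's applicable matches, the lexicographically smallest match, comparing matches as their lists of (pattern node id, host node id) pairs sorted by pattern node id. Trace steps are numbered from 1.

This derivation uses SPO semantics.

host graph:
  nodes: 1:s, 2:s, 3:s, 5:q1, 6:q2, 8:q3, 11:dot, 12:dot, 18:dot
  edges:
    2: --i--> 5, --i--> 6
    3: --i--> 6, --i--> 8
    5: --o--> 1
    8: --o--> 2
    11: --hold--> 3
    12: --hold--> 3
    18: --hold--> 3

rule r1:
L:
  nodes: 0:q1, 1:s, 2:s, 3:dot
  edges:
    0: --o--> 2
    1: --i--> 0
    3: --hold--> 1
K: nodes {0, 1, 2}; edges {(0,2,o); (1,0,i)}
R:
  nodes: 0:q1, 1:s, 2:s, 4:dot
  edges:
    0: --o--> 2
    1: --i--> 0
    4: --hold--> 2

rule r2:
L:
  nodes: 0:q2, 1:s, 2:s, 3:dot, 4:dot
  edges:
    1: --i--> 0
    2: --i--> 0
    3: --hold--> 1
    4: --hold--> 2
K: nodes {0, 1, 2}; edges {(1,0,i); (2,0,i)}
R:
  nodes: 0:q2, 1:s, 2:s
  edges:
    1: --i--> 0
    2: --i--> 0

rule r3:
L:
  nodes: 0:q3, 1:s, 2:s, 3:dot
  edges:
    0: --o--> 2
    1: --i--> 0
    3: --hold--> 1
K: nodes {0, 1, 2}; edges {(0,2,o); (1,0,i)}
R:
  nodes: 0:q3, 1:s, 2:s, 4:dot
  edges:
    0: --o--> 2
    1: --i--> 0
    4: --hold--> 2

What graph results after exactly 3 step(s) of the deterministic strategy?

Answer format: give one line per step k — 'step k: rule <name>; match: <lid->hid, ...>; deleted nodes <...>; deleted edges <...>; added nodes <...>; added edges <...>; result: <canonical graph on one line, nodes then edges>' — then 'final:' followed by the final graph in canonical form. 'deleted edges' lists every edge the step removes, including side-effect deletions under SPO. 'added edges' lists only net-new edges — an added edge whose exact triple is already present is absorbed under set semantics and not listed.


step 1: rule r3; match: 0->8, 1->3, 2->2, 3->11; deleted nodes 11; deleted edges (11,3,hold); added nodes 19; added edges (19,2,hold); result: nodes: 1:s, 2:s, 3:s, 5:q1, 6:q2, 8:q3, 12:dot, 18:dot, 19:dot edges: (2,5,i); (2,6,i); (3,6,i); (3,8,i); (5,1,o); (8,2,o); (12,3,hold); (18,3,hold); (19,2,hold)
step 2: rule r1; match: 0->5, 1->2, 2->1, 3->19; deleted nodes 19; deleted edges (19,2,hold); added nodes 20; added edges (20,1,hold); result: nodes: 1:s, 2:s, 3:s, 5:q1, 6:q2, 8:q3, 12:dot, 18:dot, 20:dot edges: (2,5,i); (2,6,i); (3,6,i); (3,8,i); (5,1,o); (8,2,o); (12,3,hold); (18,3,hold); (20,1,hold)
step 3: rule r3; match: 0->8, 1->3, 2->2, 3->12; deleted nodes 12; deleted edges (12,3,hold); added nodes 21; added edges (21,2,hold); result: nodes: 1:s, 2:s, 3:s, 5:q1, 6:q2, 8:q3, 18:dot, 20:dot, 21:dot edges: (2,5,i); (2,6,i); (3,6,i); (3,8,i); (5,1,o); (8,2,o); (18,3,hold); (20,1,hold); (21,2,hold)
final:
nodes: 1:s, 2:s, 3:s, 5:q1, 6:q2, 8:q3, 18:dot, 20:dot, 21:dot
edges: (2,5,i); (2,6,i); (3,6,i); (3,8,i); (5,1,o); (8,2,o); (18,3,hold); (20,1,hold); (21,2,hold)


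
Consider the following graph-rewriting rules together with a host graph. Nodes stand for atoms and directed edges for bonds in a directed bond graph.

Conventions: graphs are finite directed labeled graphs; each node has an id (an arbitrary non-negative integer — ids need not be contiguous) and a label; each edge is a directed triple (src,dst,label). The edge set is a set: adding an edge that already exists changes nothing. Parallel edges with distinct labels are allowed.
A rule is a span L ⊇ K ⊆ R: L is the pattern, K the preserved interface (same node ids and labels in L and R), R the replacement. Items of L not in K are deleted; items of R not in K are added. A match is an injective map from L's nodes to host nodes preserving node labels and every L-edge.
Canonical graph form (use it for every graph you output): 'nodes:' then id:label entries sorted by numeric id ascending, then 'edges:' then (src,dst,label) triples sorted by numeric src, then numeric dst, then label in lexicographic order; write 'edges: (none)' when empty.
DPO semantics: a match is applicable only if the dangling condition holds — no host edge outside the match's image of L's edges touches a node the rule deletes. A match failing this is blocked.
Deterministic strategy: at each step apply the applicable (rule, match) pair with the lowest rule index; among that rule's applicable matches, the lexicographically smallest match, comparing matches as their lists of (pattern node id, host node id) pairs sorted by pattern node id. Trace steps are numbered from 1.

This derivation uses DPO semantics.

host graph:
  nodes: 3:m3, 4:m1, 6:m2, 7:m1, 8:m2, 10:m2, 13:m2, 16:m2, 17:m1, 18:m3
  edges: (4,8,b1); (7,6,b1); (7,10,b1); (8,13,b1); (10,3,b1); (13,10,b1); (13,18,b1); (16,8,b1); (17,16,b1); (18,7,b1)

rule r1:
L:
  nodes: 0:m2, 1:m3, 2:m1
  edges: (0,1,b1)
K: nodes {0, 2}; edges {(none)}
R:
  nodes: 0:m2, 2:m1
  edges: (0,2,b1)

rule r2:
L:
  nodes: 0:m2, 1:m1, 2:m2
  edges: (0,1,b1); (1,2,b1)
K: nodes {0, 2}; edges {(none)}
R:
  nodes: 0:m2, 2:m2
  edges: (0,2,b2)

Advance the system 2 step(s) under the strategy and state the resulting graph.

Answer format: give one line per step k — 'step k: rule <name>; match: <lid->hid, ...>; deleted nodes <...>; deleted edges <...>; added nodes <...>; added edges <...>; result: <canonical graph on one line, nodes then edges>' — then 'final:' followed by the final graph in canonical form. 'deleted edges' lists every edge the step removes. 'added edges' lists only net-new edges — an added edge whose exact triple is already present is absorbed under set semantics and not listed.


step 1: rule r1; match: 0->10, 1->3, 2->4; deleted nodes 3; deleted edges (10,3,b1); added nodes (none); added edges (10,4,b1); result: nodes: 4:m1, 6:m2, 7:m1, 8:m2, 10:m2, 13:m2, 16:m2, 17:m1, 18:m3 edges: (4,8,b1); (7,6,b1); (7,10,b1); (8,13,b1); (10,4,b1); (13,10,b1); (13,18,b1); (16,8,b1); (17,16,b1); (18,7,b1)
step 2: rule r2; match: 0->10, 1->4, 2->8; deleted nodes 4; deleted edges (4,8,b1); (10,4,b1); added nodes (none); added edges (10,8,b2); result: nodes: 6:m2, 7:m1, 8:m2, 10:m2, 13:m2, 16:m2, 17:m1, 18:m3 edges: (7,6,b1); (7,10,b1); (8,13,b1); (10,8,b2); (13,10,b1); (13,18,b1); (16,8,b1); (17,16,b1); (18,7,b1)
final:
nodes: 6:m2, 7:m1, 8:m2, 10:m2, 13:m2, 16:m2, 17:m1, 18:m3
edges: (7,6,b1); (7,10,b1); (8,13,b1); (10,8,b2); (13,10,b1); (13,18,b1); (16,8,b1); (17,16,b1); (18,7,b1)


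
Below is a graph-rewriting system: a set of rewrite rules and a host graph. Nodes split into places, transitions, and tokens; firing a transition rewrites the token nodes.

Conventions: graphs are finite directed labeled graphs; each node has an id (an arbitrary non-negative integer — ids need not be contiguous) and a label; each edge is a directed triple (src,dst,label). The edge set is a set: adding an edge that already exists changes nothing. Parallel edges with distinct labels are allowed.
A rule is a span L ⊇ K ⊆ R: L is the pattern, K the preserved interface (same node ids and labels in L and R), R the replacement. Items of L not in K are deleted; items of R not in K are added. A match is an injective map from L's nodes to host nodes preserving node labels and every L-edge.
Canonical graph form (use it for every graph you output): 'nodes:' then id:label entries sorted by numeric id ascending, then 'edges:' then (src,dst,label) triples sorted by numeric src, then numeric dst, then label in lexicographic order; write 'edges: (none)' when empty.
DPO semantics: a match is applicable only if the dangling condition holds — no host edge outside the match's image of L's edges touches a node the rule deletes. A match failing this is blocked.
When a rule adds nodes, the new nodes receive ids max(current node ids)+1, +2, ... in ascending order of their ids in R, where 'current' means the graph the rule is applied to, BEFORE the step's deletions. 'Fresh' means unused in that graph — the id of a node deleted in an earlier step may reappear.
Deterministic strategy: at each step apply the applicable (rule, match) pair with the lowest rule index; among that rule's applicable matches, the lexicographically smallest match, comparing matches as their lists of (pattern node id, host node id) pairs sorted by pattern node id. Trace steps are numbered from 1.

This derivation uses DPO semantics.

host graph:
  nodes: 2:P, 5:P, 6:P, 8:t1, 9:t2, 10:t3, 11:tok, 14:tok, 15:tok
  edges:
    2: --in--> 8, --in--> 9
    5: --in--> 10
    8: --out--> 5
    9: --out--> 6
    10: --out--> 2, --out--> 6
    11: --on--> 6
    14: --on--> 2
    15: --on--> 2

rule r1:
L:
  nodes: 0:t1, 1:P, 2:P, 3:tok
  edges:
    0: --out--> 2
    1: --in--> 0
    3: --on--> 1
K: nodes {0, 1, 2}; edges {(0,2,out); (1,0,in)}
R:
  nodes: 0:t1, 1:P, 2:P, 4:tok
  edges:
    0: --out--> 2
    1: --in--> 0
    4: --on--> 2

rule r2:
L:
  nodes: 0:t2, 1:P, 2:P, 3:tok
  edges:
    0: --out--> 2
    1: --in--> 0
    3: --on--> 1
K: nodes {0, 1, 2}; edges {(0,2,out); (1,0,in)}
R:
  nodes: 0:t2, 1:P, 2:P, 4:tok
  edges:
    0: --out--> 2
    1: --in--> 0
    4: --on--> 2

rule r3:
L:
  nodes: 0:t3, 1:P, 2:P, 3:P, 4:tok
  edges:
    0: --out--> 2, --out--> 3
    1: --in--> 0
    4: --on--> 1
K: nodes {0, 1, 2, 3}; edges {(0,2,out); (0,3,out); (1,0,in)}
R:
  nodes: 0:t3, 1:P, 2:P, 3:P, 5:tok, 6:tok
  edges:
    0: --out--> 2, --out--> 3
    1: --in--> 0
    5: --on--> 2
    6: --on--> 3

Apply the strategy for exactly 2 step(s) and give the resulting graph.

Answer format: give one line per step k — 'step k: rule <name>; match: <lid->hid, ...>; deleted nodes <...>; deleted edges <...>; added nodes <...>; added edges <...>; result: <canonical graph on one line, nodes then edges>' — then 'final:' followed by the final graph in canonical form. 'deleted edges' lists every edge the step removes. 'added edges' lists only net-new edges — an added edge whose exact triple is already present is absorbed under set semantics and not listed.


step 1: rule r1; match: 0->8, 1->2, 2->5, 3->14; deleted nodes 14; deleted edges (14,2,on); added nodes 16; added edges (16,5,on); result: nodes: 2:P, 5:P, 6:P, 8:t1, 9:t2, 10:t3, 11:tok, 15:tok, 16:tok edges: (2,8,in); (2,9,in); (5,10,in); (8,5,out); (9,6,out); (10,2,out); (10,6,out); (11,6,on); (15,2,on); (16,5,on)
step 2: rule r1; match: 0->8, 1->2, 2->5, 3->15; deleted nodes 15; deleted edges (15,2,on); added nodes 17; added edges (17,5,on); result: nodes: 2:P, 5:P, 6:P, 8:t1, 9:t2, 10:t3, 11:tok, 16:tok, 17:tok edges: (2,8,in); (2,9,in); (5,10,in); (8,5,out); (9,6,out); (10,2,out); (10,6,out); (11,6,on); (16,5,on); (17,5,on)
final:
nodes: 2:P, 5:P, 6:P, 8:t1, 9:t2, 10:t3, 11:tok, 16:tok, 17:tok
edges: (2,8,in); (2,9,in); (5,10,in); (8,5,out); (9,6,out); (10,2,out); (10,6,out); (11,6,on); (16,5,on); (17,5,on)


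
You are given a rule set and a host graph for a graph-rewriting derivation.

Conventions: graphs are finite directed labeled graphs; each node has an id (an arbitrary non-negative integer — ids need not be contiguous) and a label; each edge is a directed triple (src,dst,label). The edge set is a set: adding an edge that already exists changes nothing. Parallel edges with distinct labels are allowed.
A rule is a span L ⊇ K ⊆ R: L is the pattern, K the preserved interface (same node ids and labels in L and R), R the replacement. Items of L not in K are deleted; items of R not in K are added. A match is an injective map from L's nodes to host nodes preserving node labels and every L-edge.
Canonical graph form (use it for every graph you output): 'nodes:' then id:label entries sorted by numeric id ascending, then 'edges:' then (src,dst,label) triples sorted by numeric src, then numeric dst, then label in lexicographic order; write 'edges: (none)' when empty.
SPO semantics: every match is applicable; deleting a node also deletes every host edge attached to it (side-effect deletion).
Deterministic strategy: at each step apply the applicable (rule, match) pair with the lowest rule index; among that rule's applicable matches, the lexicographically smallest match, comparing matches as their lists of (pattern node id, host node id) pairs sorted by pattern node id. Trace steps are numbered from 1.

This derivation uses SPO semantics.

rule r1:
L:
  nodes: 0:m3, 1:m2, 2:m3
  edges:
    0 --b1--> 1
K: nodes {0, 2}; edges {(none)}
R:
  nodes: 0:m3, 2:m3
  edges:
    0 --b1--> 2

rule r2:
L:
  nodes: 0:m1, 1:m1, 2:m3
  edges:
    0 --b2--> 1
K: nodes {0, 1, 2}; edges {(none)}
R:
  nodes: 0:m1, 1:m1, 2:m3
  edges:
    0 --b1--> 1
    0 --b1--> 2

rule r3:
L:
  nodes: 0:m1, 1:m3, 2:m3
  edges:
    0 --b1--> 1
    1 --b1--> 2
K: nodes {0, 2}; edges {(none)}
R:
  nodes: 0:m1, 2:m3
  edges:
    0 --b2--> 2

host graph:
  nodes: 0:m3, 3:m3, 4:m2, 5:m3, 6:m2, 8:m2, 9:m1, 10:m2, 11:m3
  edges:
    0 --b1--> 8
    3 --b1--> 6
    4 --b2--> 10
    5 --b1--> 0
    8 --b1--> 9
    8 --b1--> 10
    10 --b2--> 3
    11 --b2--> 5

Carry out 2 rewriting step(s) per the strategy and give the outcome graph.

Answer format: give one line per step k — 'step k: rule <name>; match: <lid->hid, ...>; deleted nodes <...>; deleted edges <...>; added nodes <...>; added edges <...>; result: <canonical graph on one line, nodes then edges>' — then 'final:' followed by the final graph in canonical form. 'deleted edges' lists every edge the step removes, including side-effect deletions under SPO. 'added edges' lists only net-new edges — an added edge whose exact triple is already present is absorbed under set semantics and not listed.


step 1: rule r1; match: 0->0, 1->8, 2->3; deleted nodes 8; deleted edges (0,8,b1); (8,9,b1); (8,10,b1); added nodes (none); added edges (0,3,b1); result: nodes: 0:m3, 3:m3, 4:m2, 5:m3, 6:m2, 9:m1, 10:m2, 11:m3 edges: (0,3,b1); (3,6,b1); (4,10,b2); (5,0,b1); (10,3,b2); (11,5,b2)
step 2: rule r1; match: 0->3, 1->6, 2->0; deleted nodes 6; deleted edges (3,6,b1); added nodes (none); added edges (3,0,b1); result: nodes: 0:m3, 3:m3, 4:m2, 5:m3, 9:m1, 10:m2, 11:m3 edges: (0,3,b1); (3,0,b1); (4,10,b2); (5,0,b1); (10,3,b2); (11,5,b2)
final:
nodes: 0:m3, 3:m3, 4:m2, 5:m3, 9:m1, 10:m2, 11:m3
edges: (0,3,b1); (3,0,b1); (4,10,b2); (5,0,b1); (10,3,b2); (11,5,b2)


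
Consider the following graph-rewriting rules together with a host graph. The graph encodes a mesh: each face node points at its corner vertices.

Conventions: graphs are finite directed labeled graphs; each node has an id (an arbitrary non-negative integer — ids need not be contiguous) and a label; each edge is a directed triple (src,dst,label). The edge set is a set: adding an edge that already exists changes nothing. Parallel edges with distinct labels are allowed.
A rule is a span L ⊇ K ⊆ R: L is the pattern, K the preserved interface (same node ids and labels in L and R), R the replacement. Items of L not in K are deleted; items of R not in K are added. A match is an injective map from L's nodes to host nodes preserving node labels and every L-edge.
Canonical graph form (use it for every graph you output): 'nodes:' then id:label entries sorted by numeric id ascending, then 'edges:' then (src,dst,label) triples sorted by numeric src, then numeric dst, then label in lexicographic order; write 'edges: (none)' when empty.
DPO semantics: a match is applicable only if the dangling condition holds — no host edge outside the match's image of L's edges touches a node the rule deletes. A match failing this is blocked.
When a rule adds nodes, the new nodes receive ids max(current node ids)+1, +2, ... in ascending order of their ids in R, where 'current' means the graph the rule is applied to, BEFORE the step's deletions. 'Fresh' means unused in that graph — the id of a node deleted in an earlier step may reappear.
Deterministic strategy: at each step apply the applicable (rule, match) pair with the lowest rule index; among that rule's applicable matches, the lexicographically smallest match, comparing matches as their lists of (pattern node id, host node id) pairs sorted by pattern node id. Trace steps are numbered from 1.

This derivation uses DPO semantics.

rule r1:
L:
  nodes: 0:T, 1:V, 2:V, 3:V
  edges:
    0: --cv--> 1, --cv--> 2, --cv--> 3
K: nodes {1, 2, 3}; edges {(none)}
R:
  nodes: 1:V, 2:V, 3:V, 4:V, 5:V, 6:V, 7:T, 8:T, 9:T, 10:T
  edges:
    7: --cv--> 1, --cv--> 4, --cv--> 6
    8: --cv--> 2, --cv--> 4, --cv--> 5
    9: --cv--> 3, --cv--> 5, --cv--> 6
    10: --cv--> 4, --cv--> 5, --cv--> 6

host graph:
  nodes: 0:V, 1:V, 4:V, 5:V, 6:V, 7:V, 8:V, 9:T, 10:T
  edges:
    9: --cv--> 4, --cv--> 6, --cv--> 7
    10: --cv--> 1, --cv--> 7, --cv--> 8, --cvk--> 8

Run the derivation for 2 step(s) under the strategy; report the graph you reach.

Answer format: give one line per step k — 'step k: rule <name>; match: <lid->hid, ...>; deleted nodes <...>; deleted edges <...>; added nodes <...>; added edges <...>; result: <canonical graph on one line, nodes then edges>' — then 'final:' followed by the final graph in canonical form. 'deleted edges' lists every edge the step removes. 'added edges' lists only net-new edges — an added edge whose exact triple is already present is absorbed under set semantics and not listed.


step 1: rule r1; match: 0->9, 1->4, 2->6, 3->7; deleted nodes 9; deleted edges (9,4,cv); (9,6,cv); (9,7,cv); added nodes 11, 12, 13, 14, 15, 16, 17; added edges (14,4,cv); (14,11,cv); (14,13,cv); (15,6,cv); (15,11,cv); (15,12,cv); (16,7,cv); (16,12,cv); (16,13,cv); (17,11,cv); (17,12,cv); (17,13,cv); result: nodes: 0:V, 1:V, 4:V, 5:V, 6:V, 7:V, 8:V, 10:T, 11:V, 12:V, 13:V, 14:T, 15:T, 16:T, 17:T edges: (10,1,cv); (10,7,cv); (10,8,cv); (10,8,cvk); (14,4,cv); (14,11,cv); (14,13,cv); (15,6,cv); (15,11,cv); (15,12,cv); (16,7,cv); (16,12,cv); (16,13,cv); (17,11,cv); (17,12,cv); (17,13,cv)
step 2: rule r1; match: 0->14, 1->4, 2->11, 3->13; deleted nodes 14; deleted edges (14,4,cv); (14,11,cv); (14,13,cv); added nodes 18, 19, 20, 21, 22, 23, 24; added edges (21,4,cv); (21,18,cv); (21,20,cv); (22,11,cv); (22,18,cv); (22,19,cv); (23,13,cv); (23,19,cv); (23,20,cv); (24,18,cv); (24,19,cv); (24,20,cv); result: nodes: 0:V, 1:V, 4:V, 5:V, 6:V, 7:V, 8:V, 10:T, 11:V, 12:V, 13:V, 15:T, 16:T, 17:T, 18:V, 19:V, 20:V, 21:T, 22:T, 23:T, 24:T edges: (10,1,cv); (10,7,cv); (10,8,cv); (10,8,cvk); (15,6,cv); (15,11,cv); (15,12,cv); (16,7,cv); (16,12,cv); (16,13,cv); (17,11,cv); (17,12,cv); (17,13,cv); (21,4,cv); (21,18,cv); (21,20,cv); (22,11,cv); (22,18,cv); (22,19,cv); (23,13,cv); (23,19,cv); (23,20,cv); (24,18,cv); (24,19,cv); (24,20,cv)
final:
nodes: 0:V, 1:V, 4:V, 5:V, 6:V, 7:V, 8:V, 10:T, 11:V, 12:V, 13:V, 15:T, 16:T, 17:T, 18:V, 19:V, 20:V, 21:T, 22:T, 23:T, 24:T
edges: (10,1,cv); (10,7,cv); (10,8,cv); (10,8,cvk); (15,6,cv); (15,11,cv); (15,12,cv); (16,7,cv); (16,12,cv); (16,13,cv); (17,11,cv); (17,12,cv); (17,13,cv); (21,4,cv); (21,18,cv); (21,20,cv); (22,11,cv); (22,18,cv); (22,19,cv); (23,13,cv); (23,19,cv); (23,20,cv); (24,18,cv); (24,19,cv); (24,20,cv)


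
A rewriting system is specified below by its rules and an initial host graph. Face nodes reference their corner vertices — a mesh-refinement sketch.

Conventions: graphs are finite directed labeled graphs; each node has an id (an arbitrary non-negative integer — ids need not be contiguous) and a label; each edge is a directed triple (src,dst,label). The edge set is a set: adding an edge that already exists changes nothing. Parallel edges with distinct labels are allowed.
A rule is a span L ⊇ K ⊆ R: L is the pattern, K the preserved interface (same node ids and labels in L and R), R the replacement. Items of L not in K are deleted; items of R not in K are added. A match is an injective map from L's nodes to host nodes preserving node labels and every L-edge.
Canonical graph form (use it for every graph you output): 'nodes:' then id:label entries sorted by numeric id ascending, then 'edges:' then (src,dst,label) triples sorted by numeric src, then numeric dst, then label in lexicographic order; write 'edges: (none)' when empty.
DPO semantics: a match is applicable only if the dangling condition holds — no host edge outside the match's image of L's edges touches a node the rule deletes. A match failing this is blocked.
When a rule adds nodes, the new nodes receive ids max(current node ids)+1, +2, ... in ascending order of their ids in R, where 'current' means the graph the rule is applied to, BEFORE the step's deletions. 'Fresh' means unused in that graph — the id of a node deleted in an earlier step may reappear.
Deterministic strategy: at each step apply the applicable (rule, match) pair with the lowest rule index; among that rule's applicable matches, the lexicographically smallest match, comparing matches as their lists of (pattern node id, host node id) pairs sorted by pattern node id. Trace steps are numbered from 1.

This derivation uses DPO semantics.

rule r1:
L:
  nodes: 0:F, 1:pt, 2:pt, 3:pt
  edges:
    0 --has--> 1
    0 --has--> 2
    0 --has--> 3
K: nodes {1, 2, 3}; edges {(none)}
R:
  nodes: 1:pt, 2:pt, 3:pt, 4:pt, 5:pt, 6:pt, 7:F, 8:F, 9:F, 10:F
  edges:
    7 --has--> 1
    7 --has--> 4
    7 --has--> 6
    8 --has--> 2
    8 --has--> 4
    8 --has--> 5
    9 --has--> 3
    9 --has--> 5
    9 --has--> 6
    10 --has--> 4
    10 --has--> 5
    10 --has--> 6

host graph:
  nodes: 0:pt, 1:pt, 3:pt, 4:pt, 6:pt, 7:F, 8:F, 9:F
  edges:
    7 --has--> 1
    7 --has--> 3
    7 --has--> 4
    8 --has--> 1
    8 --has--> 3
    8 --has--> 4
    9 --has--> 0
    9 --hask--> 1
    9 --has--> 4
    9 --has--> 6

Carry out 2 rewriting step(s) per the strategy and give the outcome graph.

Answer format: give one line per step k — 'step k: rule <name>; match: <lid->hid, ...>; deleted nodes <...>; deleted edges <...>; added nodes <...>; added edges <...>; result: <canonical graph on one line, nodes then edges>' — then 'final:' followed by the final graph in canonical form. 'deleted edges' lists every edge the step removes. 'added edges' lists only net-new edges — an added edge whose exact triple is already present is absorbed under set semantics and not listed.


step 1: rule r1; match: 0->7, 1->1, 2->3, 3->4; deleted nodes 7; deleted edges (7,1,has); (7,3,has); (7,4,has); added nodes 10, 11, 12, 13, 14, 15, 16; added edges (13,1,has); (13,10,has); (13,12,has); (14,3,has); (14,10,has); (14,11,has); (15,4,has); (15,11,has); (15,12,has); (16,10,has); (16,11,has); (16,12,has); result: nodes: 0:pt, 1:pt, 3:pt, 4:pt, 6:pt, 8:F, 9:F, 10:pt, 11:pt, 12:pt, 13:F, 14:F, 15:F, 16:F edges: (8,1,has); (8,3,has); (8,4,has); (9,0,has); (9,1,hask); (9,4,has); (9,6,has); (13,1,has); (13,10,has); (13,12,has); (14,3,has); (14,10,has); (14,11,has); (15,4,has); (15,11,has); (15,12,has); (16,10,has); (16,11,has); (16,12,has)
step 2: rule r1; match: 0->8, 1->1, 2->3, 3->4; deleted nodes 8; deleted edges (8,1,has); (8,3,has); (8,4,has); added nodes 17, 18, 19, 20, 21, 22, 23; added edges (20,1,has); (20,17,has); (20,19,has); (21,3,has); (21,17,has); (21,18,has); (22,4,has); (22,18,has); (22,19,has); (23,17,has); (23,18,has); (23,19,has); result: nodes: 0:pt, 1:pt, 3:pt, 4:pt, 6:pt, 9:F, 10:pt, 11:pt, 12:pt, 13:F, 14:F, 15:F, 16:F, 17:pt, 18:pt, 19:pt, 20:F, 21:F, 22:F, 23:F edges: (9,0,has); (9,1,hask); (9,4,has); (9,6,has); (13,1,has); (13,10,has); (13,12,has); (14,3,has); (14,10,has); (14,11,has); (15,4,has); (15,11,has); (15,12,has); (16,10,has); (16,11,has); (16,12,has); (20,1,has); (20,17,has); (20,19,has); (21,3,has); (21,17,has); (21,18,has); (22,4,has); (22,18,has); (22,19,has); (23,17,has); (23,18,has); (23,19,has)
final:
nodes: 0:pt, 1:pt, 3:pt, 4:pt, 6:pt, 9:F, 10:pt, 11:pt, 12:pt, 13:F, 14:F, 15:F, 16:F, 17:pt, 18:pt, 19:pt, 20:F, 21:F, 22:F, 23:F
edges: (9,0,has); (9,1,hask); (9,4,has); (9,6,has); (13,1,has); (13,10,has); (13,12,has); (14,3,has); (14,10,has); (14,11,has); (15,4,has); (15,11,has); (15,12,has); (16,10,has); (16,11,has); (16,12,has); (20,1,has); (20,17,has); (20,19,has); (21,3,has); (21,17,has); (21,18,has); (22,4,has); (22,18,has); (22,19,has); (23,17,has); (23,18,has); (23,19,has)


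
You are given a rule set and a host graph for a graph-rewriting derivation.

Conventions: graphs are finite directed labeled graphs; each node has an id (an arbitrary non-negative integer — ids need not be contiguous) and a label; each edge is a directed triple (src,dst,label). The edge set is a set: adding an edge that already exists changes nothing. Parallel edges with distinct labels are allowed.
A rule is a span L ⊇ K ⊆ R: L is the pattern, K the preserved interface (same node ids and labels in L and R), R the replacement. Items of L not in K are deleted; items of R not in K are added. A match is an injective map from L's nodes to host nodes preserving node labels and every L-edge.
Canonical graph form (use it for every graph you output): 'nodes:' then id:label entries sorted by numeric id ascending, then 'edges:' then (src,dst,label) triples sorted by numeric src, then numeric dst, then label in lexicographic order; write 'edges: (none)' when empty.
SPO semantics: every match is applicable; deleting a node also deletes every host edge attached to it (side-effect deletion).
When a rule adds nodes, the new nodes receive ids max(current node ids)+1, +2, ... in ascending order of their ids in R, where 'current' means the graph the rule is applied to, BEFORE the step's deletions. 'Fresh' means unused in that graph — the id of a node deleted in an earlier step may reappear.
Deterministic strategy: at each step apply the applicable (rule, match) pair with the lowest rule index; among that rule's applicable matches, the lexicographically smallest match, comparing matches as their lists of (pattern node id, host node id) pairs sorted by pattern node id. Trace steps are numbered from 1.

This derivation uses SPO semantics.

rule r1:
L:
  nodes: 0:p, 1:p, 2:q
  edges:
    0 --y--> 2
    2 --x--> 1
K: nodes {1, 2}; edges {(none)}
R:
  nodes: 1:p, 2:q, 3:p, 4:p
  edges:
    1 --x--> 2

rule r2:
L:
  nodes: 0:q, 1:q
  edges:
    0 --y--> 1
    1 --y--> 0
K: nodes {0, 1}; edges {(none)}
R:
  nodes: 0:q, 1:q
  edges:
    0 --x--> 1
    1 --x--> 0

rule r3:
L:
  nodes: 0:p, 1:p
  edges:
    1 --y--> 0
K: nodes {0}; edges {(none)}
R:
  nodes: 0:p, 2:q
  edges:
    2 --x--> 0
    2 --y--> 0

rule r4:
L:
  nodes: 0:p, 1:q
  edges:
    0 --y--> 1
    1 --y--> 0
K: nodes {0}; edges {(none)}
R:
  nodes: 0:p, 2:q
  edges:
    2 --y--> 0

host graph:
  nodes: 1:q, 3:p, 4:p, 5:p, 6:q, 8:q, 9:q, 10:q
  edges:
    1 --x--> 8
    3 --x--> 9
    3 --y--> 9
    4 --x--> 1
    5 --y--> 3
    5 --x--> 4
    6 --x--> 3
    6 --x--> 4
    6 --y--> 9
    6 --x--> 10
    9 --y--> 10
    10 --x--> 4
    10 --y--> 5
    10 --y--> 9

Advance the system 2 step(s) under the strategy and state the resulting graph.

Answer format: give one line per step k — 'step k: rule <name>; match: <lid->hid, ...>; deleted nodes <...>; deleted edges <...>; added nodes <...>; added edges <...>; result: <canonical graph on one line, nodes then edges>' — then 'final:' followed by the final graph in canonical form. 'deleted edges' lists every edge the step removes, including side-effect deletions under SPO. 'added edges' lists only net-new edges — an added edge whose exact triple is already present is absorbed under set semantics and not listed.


step 1: rule r2; match: 0->9, 1->10; deleted nodes (none); deleted edges (9,10,y); (10,9,y); added nodes (none); added edges (9,10,x); (10,9,x); result: nodes: 1:q, 3:p, 4:p, 5:p, 6:q, 8:q, 9:q, 10:q edges: (1,8,x); (3,9,x); (3,9,y); (4,1,x); (5,3,y); (5,4,x); (6,3,x); (6,4,x); (6,9,y); (6,10,x); (9,10,x); (10,4,x); (10,5,y); (10,9,x)
step 2: rule r3; match: 0->3, 1->5; deleted nodes 5; deleted edges (5,3,y); (5,4,x); (10,5,y); added nodes 11; added edges (11,3,x); (11,3,y); result: nodes: 1:q, 3:p, 4:p, 6:q, 8:q, 9:q, 10:q, 11:q edges: (1,8,x); (3,9,x); (3,9,y); (4,1,x); (6,3,x); (6,4,x); (6,9,y); (6,10,x); (9,10,x); (10,4,x); (10,9,x); (11,3,x); (11,3,y)
final:
nodes: 1:q, 3:p, 4:p, 6:q, 8:q, 9:q, 10:q, 11:q
edges: (1,8,x); (3,9,x); (3,9,y); (4,1,x); (6,3,x); (6,4,x); (6,9,y); (6,10,x); (9,10,x); (10,4,x); (10,9,x); (11,3,x); (11,3,y)


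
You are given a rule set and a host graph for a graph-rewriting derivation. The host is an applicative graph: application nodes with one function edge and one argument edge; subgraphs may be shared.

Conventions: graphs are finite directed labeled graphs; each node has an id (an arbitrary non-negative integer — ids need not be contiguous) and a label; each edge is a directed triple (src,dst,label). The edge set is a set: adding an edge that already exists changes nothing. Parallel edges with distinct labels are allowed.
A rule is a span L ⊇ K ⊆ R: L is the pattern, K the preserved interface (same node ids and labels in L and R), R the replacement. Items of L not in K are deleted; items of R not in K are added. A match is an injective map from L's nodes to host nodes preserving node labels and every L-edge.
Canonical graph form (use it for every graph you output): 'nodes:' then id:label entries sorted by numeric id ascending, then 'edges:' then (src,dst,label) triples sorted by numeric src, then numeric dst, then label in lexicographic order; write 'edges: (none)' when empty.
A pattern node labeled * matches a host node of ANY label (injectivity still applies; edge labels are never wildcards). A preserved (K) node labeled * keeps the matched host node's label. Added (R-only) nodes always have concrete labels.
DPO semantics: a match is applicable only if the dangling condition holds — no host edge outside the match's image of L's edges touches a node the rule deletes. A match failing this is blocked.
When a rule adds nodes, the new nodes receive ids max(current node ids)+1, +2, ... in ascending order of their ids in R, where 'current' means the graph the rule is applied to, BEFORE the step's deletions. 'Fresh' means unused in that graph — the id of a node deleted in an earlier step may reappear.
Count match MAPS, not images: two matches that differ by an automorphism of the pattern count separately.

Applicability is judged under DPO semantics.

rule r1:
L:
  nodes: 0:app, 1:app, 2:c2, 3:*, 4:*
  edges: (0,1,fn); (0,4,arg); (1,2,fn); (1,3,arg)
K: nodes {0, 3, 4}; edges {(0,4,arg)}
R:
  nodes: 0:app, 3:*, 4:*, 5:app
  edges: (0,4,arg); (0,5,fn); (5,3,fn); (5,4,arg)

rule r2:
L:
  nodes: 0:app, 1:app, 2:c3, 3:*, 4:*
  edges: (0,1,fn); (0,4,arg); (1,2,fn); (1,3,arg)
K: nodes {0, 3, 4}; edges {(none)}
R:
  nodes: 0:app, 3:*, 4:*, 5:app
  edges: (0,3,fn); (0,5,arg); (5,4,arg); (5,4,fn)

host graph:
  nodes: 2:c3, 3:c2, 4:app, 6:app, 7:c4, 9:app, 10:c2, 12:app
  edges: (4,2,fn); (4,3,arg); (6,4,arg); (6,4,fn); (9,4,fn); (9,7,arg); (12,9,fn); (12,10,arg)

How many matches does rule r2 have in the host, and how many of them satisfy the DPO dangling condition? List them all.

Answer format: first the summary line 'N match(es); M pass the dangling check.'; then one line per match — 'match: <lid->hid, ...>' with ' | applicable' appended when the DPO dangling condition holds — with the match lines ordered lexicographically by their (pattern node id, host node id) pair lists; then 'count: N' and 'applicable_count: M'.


1 match(es); 0 pass the dangling check.
match: 0->9, 1->4, 2->2, 3->3, 4->7
count: 1
applicable_count: 0
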